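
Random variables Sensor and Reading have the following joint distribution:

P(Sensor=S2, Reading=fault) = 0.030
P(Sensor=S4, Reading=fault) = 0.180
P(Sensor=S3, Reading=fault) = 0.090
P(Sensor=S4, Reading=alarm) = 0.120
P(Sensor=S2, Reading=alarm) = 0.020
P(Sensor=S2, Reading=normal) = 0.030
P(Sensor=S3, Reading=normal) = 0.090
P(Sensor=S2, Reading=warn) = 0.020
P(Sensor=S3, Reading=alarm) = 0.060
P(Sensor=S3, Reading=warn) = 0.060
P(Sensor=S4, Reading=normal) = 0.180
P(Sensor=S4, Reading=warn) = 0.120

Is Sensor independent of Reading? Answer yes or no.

Every cell satisfies P(Sensor,Reading) = P(Sensor)·P(Reading). For instance P(Sensor=S4) = 0.600, P(Reading=warn) = 0.200, and 0.600×0.200 = 0.120 matches the joint entry. So Sensor and Reading are independent.

yes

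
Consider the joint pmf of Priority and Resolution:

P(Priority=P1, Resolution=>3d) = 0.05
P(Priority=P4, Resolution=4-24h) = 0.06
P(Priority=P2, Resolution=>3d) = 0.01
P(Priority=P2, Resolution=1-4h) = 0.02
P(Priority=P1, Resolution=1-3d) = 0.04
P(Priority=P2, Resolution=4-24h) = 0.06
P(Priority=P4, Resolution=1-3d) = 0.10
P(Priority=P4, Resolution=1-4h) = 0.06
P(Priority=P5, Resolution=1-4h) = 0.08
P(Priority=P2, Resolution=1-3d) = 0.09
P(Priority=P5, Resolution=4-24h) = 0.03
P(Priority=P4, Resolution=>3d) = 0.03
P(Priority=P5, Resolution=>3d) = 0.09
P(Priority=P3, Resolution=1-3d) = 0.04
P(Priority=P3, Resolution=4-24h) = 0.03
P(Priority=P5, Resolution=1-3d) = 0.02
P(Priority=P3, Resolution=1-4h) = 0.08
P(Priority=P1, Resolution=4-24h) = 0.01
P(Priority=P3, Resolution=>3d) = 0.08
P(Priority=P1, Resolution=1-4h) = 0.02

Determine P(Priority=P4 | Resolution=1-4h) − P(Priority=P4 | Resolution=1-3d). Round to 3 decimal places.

P(Resolution=1-4h) = 0.02 + 0.02 + 0.08 + 0.06 + 0.08 = 0.26; P(Priority=P4 | Resolution=1-4h) = 0.06/0.26 = 0.2308.
P(Resolution=1-3d) = 0.04 + 0.09 + 0.04 + 0.10 + 0.02 = 0.29; P(Priority=P4 | Resolution=1-3d) = 0.10/0.29 = 0.3448.
Difference = -0.114.

-0.114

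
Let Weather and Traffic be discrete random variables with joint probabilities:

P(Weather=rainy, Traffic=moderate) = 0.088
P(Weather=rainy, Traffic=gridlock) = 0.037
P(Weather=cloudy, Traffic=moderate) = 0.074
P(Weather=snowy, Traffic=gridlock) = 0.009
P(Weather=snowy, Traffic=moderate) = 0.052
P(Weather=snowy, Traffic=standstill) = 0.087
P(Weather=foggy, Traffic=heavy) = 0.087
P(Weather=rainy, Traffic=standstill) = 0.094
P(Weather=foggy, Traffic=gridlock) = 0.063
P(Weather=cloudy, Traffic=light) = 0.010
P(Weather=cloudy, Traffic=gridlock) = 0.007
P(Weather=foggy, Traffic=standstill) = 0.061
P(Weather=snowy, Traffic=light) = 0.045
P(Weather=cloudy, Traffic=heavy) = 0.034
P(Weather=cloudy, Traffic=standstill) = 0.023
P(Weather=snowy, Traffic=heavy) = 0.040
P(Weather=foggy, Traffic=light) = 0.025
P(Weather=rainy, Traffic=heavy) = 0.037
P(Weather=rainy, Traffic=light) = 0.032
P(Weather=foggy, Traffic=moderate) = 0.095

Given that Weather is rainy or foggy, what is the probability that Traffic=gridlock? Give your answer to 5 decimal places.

0.16155

P(Weather=rainy) = 0.032 + 0.088 + 0.037 + 0.037 + 0.094 = 0.288.
P(Weather=foggy) = 0.025 + 0.095 + 0.087 + 0.063 + 0.061 = 0.331.
P(Weather ∈ {rainy, foggy}) = 0.288 + 0.331 = 0.619; P(Traffic=gridlock, Weather ∈ {rainy, foggy}) = 0.037 + 0.063 = 0.100.
P(Traffic=gridlock | Weather ∈ {rainy, foggy}) = 0.100/0.619 = 0.16155.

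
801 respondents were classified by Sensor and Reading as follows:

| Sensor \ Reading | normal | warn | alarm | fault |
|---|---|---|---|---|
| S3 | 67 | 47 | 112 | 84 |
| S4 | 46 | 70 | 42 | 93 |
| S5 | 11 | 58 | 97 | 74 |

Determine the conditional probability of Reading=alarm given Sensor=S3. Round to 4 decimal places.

0.3613

Total with Sensor=S3: 67 + 47 + 112 + 84 = 310.
P(Reading=alarm | Sensor=S3) = 112/310 = 0.3613.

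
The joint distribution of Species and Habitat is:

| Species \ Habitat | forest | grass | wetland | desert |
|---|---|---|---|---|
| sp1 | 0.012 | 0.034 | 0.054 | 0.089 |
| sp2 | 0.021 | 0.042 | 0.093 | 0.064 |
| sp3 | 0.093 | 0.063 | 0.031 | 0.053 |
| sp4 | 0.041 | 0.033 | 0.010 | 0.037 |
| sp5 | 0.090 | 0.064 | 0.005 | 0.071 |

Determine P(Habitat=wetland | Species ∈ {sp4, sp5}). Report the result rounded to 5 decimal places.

0.04274

P(Species=sp4) = 0.041 + 0.033 + 0.010 + 0.037 = 0.121.
P(Species=sp5) = 0.090 + 0.064 + 0.005 + 0.071 = 0.230.
P(Species ∈ {sp4, sp5}) = 0.121 + 0.230 = 0.351; P(Habitat=wetland, Species ∈ {sp4, sp5}) = 0.010 + 0.005 = 0.015.
P(Habitat=wetland | Species ∈ {sp4, sp5}) = 0.015/0.351 = 0.04274.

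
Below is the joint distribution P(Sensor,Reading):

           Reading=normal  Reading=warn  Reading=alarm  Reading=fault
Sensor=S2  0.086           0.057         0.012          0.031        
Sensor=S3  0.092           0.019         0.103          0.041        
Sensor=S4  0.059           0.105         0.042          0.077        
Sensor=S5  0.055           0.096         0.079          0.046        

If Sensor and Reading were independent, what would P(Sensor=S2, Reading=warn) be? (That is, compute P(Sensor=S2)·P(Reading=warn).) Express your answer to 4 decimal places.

P(Sensor=S2) = 0.086 + 0.057 + 0.012 + 0.031 = 0.186.
P(Reading=warn) = 0.057 + 0.019 + 0.105 + 0.096 = 0.277.
Product: 0.186 × 0.277 = 0.0515.

0.0515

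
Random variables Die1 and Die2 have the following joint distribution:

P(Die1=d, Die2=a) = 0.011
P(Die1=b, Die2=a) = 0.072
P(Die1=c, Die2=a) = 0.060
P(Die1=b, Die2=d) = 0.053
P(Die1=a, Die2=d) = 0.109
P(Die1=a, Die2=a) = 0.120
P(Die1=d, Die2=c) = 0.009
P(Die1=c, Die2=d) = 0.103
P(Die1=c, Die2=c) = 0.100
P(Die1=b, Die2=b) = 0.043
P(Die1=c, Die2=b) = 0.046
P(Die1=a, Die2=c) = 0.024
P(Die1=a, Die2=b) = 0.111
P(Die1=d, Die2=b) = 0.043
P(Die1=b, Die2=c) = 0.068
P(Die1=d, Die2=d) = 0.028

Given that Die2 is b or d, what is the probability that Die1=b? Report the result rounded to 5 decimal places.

0.17910

P(Die2=b) = 0.111 + 0.043 + 0.046 + 0.043 = 0.243.
P(Die2=d) = 0.109 + 0.053 + 0.103 + 0.028 = 0.293.
P(Die2 ∈ {b, d}) = 0.243 + 0.293 = 0.536; P(Die1=b, Die2 ∈ {b, d}) = 0.043 + 0.053 = 0.096.
P(Die1=b | Die2 ∈ {b, d}) = 0.096/0.536 = 0.17910.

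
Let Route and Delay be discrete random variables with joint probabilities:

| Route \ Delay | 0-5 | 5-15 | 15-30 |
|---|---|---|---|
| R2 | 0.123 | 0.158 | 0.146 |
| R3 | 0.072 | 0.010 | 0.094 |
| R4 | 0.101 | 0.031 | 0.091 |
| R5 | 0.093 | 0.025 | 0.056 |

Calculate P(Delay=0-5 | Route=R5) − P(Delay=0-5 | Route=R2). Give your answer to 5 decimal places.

P(Route=R5) = 0.093 + 0.025 + 0.056 = 0.174; P(Delay=0-5 | Route=R5) = 0.093/0.174 = 0.534483.
P(Route=R2) = 0.123 + 0.158 + 0.146 = 0.427; P(Delay=0-5 | Route=R2) = 0.123/0.427 = 0.288056.
Difference = 0.24643.

0.24643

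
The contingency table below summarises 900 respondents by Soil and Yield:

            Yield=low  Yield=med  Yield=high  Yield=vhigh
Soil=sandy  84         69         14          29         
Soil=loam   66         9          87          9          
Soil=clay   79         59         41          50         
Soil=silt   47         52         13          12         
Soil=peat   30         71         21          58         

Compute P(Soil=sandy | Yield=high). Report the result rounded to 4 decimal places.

Total with Yield=high: 14 + 87 + 41 + 13 + 21 = 176.
P(Soil=sandy | Yield=high) = 14/176 = 0.0795.

0.0795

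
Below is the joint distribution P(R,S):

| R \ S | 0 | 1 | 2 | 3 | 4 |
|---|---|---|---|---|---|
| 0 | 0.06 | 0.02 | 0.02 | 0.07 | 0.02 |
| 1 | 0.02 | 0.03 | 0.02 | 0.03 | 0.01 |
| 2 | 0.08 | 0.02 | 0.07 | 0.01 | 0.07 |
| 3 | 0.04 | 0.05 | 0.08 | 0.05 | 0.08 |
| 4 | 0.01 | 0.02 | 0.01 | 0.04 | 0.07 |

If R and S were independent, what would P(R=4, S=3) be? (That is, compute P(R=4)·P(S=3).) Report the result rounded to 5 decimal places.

0.03000

P(R=4) = 0.01 + 0.02 + 0.01 + 0.04 + 0.07 = 0.15.
P(S=3) = 0.07 + 0.03 + 0.01 + 0.05 + 0.04 = 0.20.
Product: 0.15 × 0.20 = 0.03000.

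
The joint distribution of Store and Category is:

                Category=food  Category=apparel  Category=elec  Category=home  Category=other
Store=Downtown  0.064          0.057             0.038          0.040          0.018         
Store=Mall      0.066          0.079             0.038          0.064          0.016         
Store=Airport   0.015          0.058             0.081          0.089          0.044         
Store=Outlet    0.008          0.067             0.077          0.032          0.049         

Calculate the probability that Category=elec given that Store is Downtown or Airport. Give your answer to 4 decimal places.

P(Store=Downtown) = 0.064 + 0.057 + 0.038 + 0.040 + 0.018 = 0.217.
P(Store=Airport) = 0.015 + 0.058 + 0.081 + 0.089 + 0.044 = 0.287.
P(Store ∈ {Downtown, Airport}) = 0.217 + 0.287 = 0.504; P(Category=elec, Store ∈ {Downtown, Airport}) = 0.038 + 0.081 = 0.119.
P(Category=elec | Store ∈ {Downtown, Airport}) = 0.119/0.504 = 0.2361.

0.2361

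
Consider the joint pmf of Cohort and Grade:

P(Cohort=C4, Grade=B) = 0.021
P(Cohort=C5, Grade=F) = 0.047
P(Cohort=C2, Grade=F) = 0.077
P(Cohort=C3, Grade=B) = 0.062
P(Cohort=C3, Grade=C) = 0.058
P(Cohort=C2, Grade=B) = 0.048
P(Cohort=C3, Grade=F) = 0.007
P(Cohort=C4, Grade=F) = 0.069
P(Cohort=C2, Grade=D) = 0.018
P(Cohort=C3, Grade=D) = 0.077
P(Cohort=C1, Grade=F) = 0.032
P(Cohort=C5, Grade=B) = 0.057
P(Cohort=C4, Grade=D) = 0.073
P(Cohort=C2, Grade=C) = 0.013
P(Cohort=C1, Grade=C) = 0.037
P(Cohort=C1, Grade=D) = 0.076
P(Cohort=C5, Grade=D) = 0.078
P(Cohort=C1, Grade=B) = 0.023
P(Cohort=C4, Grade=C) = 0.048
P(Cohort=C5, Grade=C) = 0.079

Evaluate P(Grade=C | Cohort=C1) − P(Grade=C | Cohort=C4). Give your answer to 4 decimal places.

P(Cohort=C1) = 0.023 + 0.037 + 0.076 + 0.032 = 0.168; P(Grade=C | Cohort=C1) = 0.037/0.168 = 0.22024.
P(Cohort=C4) = 0.021 + 0.048 + 0.073 + 0.069 = 0.211; P(Grade=C | Cohort=C4) = 0.048/0.211 = 0.22749.
Difference = -0.0073.

-0.0073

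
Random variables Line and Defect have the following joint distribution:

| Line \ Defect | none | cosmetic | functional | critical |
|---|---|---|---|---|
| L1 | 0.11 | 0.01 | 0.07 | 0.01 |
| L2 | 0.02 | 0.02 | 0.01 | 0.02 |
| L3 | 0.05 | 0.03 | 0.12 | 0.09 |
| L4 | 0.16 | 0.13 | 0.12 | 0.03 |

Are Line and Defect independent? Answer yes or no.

P(Line=L3) = 0.29 and P(Defect=none) = 0.34, so their product is 0.0986, but P(Line=L3, Defect=none) = 0.05. Since these differ, Line and Defect are not independent.

no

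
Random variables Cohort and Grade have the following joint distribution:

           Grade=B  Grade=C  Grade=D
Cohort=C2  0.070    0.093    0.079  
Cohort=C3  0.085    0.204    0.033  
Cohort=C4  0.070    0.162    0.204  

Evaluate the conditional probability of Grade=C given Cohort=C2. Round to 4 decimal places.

P(Cohort=C2) = 0.070 + 0.093 + 0.079 = 0.242.
P(Grade=C | Cohort=C2) = 0.093/0.242 = 0.3843.

0.3843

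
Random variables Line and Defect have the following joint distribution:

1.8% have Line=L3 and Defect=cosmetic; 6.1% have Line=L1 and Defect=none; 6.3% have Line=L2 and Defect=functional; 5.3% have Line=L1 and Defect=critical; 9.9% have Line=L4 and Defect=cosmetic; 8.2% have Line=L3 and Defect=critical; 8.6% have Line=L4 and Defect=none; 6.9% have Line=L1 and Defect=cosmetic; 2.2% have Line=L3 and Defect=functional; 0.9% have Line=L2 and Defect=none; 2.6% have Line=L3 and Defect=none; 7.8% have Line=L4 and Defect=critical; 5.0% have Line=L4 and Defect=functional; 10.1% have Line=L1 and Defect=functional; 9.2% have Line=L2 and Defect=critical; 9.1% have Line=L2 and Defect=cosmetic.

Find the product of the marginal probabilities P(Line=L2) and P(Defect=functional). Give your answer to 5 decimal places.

0.06018

P(Line=L2) = 0.009 + 0.091 + 0.063 + 0.092 = 0.255.
P(Defect=functional) = 0.101 + 0.063 + 0.022 + 0.050 = 0.236.
Product: 0.255 × 0.236 = 0.06018.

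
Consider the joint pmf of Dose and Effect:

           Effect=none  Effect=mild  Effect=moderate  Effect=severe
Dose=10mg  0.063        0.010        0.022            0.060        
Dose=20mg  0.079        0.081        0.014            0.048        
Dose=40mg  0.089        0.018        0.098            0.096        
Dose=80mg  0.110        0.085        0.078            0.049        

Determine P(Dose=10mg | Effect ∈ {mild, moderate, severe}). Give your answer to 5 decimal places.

P(Effect=mild) = 0.010 + 0.081 + 0.018 + 0.085 = 0.194.
P(Effect=moderate) = 0.022 + 0.014 + 0.098 + 0.078 = 0.212.
P(Effect=severe) = 0.060 + 0.048 + 0.096 + 0.049 = 0.253.
P(Effect ∈ {mild, moderate, severe}) = 0.194 + 0.212 + 0.253 = 0.659; P(Dose=10mg, Effect ∈ {mild, moderate, severe}) = 0.010 + 0.022 + 0.060 = 0.092.
P(Dose=10mg | Effect ∈ {mild, moderate, severe}) = 0.092/0.659 = 0.13961.

0.13961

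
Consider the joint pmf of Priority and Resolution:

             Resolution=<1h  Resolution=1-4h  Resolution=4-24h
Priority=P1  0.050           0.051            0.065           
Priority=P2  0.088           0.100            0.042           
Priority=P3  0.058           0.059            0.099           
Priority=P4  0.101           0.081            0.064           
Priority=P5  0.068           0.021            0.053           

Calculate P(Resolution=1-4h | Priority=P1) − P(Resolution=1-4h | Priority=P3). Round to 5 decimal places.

0.03408

P(Priority=P1) = 0.050 + 0.051 + 0.065 = 0.166; P(Resolution=1-4h | Priority=P1) = 0.051/0.166 = 0.307229.
P(Priority=P3) = 0.058 + 0.059 + 0.099 = 0.216; P(Resolution=1-4h | Priority=P3) = 0.059/0.216 = 0.273148.
Difference = 0.03408.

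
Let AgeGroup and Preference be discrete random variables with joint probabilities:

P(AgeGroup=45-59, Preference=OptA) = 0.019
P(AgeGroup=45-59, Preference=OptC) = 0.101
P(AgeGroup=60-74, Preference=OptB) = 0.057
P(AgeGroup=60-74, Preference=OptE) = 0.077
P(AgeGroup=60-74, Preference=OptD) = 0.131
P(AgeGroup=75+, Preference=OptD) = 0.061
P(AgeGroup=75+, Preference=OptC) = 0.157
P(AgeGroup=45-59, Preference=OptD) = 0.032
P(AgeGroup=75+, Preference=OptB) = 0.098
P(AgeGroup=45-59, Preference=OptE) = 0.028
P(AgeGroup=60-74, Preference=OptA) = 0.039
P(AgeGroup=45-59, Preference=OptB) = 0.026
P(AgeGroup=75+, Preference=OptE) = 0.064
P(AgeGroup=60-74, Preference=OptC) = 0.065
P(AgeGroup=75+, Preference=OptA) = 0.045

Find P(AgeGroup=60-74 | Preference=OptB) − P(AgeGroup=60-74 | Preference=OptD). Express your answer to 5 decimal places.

P(Preference=OptB) = 0.026 + 0.057 + 0.098 = 0.181; P(AgeGroup=60-74 | Preference=OptB) = 0.057/0.181 = 0.314917.
P(Preference=OptD) = 0.032 + 0.131 + 0.061 = 0.224; P(AgeGroup=60-74 | Preference=OptD) = 0.131/0.224 = 0.584821.
Difference = -0.26990.

-0.26990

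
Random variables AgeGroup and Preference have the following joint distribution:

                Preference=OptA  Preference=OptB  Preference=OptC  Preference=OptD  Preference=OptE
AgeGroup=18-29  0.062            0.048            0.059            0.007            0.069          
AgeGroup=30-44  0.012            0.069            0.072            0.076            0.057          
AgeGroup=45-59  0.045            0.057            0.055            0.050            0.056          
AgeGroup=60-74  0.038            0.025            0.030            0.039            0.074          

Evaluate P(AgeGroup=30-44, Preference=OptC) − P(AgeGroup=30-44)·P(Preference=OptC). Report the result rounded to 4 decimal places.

0.0102

P(AgeGroup=30-44) = 0.012 + 0.069 + 0.072 + 0.076 + 0.057 = 0.286.
P(Preference=OptC) = 0.059 + 0.072 + 0.055 + 0.030 = 0.216.
P(AgeGroup=30-44, Preference=OptC) − P(AgeGroup=30-44)P(Preference=OptC) = 0.072 − 0.286×0.216 = 0.0102.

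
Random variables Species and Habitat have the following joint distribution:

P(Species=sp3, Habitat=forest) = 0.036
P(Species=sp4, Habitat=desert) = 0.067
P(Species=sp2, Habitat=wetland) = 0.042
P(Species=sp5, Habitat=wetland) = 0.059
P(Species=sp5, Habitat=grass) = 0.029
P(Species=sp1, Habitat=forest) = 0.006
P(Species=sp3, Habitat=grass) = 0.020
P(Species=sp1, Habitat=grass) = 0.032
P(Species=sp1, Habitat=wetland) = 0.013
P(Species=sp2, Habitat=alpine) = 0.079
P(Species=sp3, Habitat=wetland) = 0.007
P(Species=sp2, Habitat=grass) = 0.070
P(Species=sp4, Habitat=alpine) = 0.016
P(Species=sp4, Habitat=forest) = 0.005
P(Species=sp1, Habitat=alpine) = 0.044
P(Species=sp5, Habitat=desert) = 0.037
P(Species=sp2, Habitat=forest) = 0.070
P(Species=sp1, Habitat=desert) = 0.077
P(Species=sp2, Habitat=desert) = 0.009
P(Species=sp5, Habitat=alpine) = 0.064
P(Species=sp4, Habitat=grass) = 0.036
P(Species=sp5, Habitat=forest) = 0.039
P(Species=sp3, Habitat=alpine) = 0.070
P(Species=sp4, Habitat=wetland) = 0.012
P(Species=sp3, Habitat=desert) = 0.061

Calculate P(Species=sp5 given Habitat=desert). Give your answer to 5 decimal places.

0.14741

P(Habitat=desert) = 0.077 + 0.009 + 0.061 + 0.067 + 0.037 = 0.251.
P(Species=sp5 | Habitat=desert) = 0.037/0.251 = 0.14741.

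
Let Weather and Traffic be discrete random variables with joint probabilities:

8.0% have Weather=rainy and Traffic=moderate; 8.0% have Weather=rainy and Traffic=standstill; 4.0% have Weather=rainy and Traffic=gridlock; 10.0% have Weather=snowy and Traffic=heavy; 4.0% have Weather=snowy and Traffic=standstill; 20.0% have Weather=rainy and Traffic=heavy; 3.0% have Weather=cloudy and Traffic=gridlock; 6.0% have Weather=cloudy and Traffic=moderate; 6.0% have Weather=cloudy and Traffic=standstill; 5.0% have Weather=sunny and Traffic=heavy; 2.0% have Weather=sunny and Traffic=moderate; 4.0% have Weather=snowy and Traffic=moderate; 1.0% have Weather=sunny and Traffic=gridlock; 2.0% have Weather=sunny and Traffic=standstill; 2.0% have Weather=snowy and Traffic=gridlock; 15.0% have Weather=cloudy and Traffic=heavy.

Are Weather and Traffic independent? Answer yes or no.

Every cell satisfies P(Weather,Traffic) = P(Weather)·P(Traffic). For instance P(Weather=snowy) = 0.200, P(Traffic=heavy) = 0.500, and 0.200×0.500 = 0.100 matches the joint entry. So Weather and Traffic are independent.

yes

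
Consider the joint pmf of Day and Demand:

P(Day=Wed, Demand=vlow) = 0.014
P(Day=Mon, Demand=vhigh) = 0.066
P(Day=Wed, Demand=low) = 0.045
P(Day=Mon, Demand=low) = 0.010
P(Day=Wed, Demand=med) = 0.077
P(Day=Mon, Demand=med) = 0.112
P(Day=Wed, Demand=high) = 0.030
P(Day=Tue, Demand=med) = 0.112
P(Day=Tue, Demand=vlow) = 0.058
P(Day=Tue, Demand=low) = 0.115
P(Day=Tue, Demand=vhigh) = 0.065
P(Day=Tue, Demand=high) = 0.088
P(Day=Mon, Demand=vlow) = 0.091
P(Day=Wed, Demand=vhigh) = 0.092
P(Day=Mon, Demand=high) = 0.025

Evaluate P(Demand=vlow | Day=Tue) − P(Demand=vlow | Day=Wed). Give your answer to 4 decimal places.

0.0782

P(Day=Tue) = 0.058 + 0.115 + 0.112 + 0.088 + 0.065 = 0.438; P(Demand=vlow | Day=Tue) = 0.058/0.438 = 0.13242.
P(Day=Wed) = 0.014 + 0.045 + 0.077 + 0.030 + 0.092 = 0.258; P(Demand=vlow | Day=Wed) = 0.014/0.258 = 0.05426.
Difference = 0.0782.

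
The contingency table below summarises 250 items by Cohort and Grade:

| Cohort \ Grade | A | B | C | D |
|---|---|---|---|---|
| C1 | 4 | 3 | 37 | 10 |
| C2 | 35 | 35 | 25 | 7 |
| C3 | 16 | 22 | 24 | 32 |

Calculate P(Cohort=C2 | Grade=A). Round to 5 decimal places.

Total with Grade=A: 4 + 35 + 16 = 55.
P(Cohort=C2 | Grade=A) = 35/55 = 0.63636.

0.63636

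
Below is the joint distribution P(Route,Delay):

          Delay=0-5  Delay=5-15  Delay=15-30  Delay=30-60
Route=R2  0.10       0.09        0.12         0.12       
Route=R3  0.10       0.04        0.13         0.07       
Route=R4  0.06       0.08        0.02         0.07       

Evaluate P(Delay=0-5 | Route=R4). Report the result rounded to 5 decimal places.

P(Route=R4) = 0.06 + 0.08 + 0.02 + 0.07 = 0.23.
P(Delay=0-5 | Route=R4) = 0.06/0.23 = 0.26087.

0.26087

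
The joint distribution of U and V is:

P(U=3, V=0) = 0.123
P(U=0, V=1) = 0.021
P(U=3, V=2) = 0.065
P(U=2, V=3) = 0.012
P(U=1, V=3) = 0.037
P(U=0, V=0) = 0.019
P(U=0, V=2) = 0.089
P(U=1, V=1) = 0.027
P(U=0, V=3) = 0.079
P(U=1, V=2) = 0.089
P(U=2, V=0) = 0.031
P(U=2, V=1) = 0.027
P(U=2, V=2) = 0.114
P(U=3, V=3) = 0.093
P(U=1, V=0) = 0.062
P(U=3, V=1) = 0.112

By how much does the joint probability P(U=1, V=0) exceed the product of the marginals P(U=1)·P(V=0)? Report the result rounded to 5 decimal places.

0.01148

P(U=1) = 0.062 + 0.027 + 0.089 + 0.037 = 0.215.
P(V=0) = 0.019 + 0.062 + 0.031 + 0.123 = 0.235.
P(U=1, V=0) − P(U=1)P(V=0) = 0.062 − 0.215×0.235 = 0.01148.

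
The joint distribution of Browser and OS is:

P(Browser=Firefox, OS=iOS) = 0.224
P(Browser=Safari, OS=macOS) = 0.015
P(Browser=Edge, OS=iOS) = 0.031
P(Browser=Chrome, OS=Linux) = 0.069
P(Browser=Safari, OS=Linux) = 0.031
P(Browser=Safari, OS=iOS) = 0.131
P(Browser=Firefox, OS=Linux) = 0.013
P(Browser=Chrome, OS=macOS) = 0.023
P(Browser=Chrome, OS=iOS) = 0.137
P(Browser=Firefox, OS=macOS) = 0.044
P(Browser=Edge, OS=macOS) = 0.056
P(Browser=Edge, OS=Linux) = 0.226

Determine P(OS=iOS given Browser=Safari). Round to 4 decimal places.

0.7401

P(Browser=Safari) = 0.015 + 0.031 + 0.131 = 0.177.
P(OS=iOS | Browser=Safari) = 0.131/0.177 = 0.7401.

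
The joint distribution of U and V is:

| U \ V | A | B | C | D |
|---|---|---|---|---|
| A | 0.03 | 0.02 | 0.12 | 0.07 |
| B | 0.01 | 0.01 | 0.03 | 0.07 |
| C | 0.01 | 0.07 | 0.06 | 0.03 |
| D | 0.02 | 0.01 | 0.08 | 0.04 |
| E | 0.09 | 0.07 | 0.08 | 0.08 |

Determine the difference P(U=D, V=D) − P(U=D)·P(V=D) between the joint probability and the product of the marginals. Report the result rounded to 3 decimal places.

-0.004

P(U=D) = 0.02 + 0.01 + 0.08 + 0.04 = 0.15.
P(V=D) = 0.07 + 0.07 + 0.03 + 0.04 + 0.08 = 0.29.
P(U=D, V=D) − P(U=D)P(V=D) = 0.04 − 0.15×0.29 = -0.004.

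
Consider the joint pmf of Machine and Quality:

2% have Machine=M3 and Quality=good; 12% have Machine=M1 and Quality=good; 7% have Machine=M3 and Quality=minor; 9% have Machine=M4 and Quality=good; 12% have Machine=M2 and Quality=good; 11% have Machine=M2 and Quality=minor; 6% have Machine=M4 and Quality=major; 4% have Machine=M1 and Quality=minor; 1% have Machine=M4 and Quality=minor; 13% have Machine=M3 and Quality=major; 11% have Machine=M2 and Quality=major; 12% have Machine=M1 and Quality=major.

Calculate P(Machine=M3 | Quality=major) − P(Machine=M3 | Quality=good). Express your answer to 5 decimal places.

P(Quality=major) = 0.12 + 0.11 + 0.13 + 0.06 = 0.42; P(Machine=M3 | Quality=major) = 0.13/0.42 = 0.309524.
P(Quality=good) = 0.12 + 0.12 + 0.02 + 0.09 = 0.35; P(Machine=M3 | Quality=good) = 0.02/0.35 = 0.057143.
Difference = 0.25238.

0.25238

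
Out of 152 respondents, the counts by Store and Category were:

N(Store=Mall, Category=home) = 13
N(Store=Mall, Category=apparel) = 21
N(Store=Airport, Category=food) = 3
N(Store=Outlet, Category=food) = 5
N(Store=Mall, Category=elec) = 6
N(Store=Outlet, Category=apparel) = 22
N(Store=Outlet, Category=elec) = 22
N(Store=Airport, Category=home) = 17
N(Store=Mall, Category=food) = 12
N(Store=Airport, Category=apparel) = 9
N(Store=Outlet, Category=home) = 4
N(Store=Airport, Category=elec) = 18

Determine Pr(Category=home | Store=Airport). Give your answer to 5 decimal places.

0.36170

Total with Store=Airport: 3 + 9 + 18 + 17 = 47.
P(Category=home | Store=Airport) = 17/47 = 0.36170.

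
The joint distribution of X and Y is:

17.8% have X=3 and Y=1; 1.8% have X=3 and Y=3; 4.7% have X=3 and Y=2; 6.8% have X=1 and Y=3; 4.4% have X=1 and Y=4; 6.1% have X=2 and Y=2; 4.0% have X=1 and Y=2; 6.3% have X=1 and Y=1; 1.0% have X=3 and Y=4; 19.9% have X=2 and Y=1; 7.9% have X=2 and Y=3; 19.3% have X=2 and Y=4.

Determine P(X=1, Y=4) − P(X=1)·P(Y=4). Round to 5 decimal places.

-0.00911

P(X=1) = 0.063 + 0.040 + 0.068 + 0.044 = 0.215.
P(Y=4) = 0.044 + 0.193 + 0.010 = 0.247.
P(X=1, Y=4) − P(X=1)P(Y=4) = 0.044 − 0.215×0.247 = -0.00911.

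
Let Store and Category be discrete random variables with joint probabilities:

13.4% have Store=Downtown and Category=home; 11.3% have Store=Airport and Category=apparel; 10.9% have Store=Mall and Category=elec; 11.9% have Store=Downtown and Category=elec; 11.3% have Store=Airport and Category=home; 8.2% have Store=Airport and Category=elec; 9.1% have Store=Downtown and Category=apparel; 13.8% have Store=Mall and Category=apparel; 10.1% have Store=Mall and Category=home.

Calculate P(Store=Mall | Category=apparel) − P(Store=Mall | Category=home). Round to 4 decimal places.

0.1133

P(Category=apparel) = 0.091 + 0.138 + 0.113 = 0.342; P(Store=Mall | Category=apparel) = 0.138/0.342 = 0.40351.
P(Category=home) = 0.134 + 0.101 + 0.113 = 0.348; P(Store=Mall | Category=home) = 0.101/0.348 = 0.29023.
Difference = 0.1133.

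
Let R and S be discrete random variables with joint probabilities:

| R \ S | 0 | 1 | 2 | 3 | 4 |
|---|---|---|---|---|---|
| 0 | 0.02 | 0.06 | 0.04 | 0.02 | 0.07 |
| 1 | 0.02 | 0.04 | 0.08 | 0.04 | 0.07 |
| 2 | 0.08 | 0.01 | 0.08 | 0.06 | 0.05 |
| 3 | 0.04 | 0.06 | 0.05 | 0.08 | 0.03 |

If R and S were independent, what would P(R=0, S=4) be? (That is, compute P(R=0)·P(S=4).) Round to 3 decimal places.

0.046

P(R=0) = 0.02 + 0.06 + 0.04 + 0.02 + 0.07 = 0.21.
P(S=4) = 0.07 + 0.07 + 0.05 + 0.03 = 0.22.
Product: 0.21 × 0.22 = 0.046.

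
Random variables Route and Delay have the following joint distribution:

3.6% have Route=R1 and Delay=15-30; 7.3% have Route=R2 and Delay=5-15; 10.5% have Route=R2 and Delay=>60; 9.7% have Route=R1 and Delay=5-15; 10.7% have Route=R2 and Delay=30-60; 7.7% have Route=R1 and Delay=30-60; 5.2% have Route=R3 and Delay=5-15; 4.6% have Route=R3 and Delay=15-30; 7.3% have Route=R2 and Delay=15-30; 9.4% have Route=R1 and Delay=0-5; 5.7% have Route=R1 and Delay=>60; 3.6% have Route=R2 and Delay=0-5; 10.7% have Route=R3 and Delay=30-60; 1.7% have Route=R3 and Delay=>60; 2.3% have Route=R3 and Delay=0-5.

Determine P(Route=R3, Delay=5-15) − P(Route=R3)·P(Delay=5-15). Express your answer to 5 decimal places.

P(Route=R3) = 0.023 + 0.052 + 0.046 + 0.107 + 0.017 = 0.245.
P(Delay=5-15) = 0.097 + 0.073 + 0.052 = 0.222.
P(Route=R3, Delay=5-15) − P(Route=R3)P(Delay=5-15) = 0.052 − 0.245×0.222 = -0.00239.

-0.00239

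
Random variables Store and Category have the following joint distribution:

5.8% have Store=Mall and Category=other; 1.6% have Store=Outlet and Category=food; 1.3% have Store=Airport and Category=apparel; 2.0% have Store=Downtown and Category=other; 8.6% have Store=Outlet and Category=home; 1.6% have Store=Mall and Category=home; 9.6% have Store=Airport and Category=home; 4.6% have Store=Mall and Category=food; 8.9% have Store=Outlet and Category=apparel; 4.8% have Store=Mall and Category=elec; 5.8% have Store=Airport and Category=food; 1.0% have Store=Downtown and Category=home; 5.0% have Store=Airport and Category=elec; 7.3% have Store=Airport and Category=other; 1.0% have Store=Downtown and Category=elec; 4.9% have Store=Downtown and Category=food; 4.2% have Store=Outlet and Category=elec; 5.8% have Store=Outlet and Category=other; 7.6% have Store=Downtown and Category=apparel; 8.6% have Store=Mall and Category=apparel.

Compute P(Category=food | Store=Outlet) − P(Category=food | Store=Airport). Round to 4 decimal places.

-0.1450

P(Store=Outlet) = 0.016 + 0.089 + 0.042 + 0.086 + 0.058 = 0.291; P(Category=food | Store=Outlet) = 0.016/0.291 = 0.05498.
P(Store=Airport) = 0.058 + 0.013 + 0.050 + 0.096 + 0.073 = 0.290; P(Category=food | Store=Airport) = 0.058/0.290 = 0.20000.
Difference = -0.1450.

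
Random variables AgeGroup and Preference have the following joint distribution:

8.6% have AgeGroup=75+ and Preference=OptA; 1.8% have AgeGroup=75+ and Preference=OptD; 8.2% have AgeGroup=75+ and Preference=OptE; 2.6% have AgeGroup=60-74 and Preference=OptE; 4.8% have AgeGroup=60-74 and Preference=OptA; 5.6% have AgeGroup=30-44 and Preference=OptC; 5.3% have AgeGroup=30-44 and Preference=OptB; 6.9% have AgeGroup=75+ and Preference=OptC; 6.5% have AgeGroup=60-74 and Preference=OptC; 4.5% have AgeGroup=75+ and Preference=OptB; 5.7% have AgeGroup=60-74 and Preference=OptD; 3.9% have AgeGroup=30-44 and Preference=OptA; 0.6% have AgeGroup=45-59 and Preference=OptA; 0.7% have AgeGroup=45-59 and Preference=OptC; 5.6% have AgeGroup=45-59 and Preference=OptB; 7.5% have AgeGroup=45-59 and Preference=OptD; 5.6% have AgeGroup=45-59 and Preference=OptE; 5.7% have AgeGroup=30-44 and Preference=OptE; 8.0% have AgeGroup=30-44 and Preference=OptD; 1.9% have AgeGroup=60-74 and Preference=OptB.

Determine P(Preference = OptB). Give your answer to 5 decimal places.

0.17300

P(Preference=OptB) = 0.053 + 0.056 + 0.019 + 0.045 = 0.173.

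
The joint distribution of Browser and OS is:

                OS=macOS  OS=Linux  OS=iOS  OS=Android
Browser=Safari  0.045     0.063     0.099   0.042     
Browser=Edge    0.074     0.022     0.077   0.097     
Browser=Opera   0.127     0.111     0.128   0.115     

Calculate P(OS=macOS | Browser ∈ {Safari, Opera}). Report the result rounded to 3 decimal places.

P(Browser=Safari) = 0.045 + 0.063 + 0.099 + 0.042 = 0.249.
P(Browser=Opera) = 0.127 + 0.111 + 0.128 + 0.115 = 0.481.
P(Browser ∈ {Safari, Opera}) = 0.249 + 0.481 = 0.730; P(OS=macOS, Browser ∈ {Safari, Opera}) = 0.045 + 0.127 = 0.172.
P(OS=macOS | Browser ∈ {Safari, Opera}) = 0.172/0.730 = 0.236.

0.236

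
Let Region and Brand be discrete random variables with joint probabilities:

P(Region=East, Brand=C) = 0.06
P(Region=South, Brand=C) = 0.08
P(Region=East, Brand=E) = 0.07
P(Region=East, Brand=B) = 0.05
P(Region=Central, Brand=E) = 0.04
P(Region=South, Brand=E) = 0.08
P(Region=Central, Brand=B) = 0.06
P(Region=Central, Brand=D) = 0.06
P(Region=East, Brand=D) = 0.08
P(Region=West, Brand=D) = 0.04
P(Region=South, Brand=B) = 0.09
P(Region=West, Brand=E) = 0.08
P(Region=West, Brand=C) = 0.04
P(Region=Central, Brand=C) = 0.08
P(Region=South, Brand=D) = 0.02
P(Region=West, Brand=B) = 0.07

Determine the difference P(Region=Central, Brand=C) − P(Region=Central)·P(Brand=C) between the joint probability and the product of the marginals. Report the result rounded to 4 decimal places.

P(Region=Central) = 0.06 + 0.08 + 0.06 + 0.04 = 0.24.
P(Brand=C) = 0.08 + 0.06 + 0.04 + 0.08 = 0.26.
P(Region=Central, Brand=C) − P(Region=Central)P(Brand=C) = 0.08 − 0.24×0.26 = 0.0176.

0.0176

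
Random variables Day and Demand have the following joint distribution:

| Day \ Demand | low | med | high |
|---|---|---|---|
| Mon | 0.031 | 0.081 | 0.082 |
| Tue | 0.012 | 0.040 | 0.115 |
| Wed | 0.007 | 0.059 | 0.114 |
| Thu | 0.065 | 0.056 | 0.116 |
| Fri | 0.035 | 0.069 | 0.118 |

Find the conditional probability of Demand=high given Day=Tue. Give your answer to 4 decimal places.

0.6886

P(Day=Tue) = 0.012 + 0.040 + 0.115 = 0.167.
P(Demand=high | Day=Tue) = 0.115/0.167 = 0.6886.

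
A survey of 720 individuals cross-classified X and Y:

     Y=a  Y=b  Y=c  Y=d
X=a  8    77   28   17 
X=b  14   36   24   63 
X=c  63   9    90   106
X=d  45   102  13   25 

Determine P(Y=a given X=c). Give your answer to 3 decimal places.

Total with X=c: 63 + 9 + 90 + 106 = 268.
P(Y=a | X=c) = 63/268 = 0.235.

0.235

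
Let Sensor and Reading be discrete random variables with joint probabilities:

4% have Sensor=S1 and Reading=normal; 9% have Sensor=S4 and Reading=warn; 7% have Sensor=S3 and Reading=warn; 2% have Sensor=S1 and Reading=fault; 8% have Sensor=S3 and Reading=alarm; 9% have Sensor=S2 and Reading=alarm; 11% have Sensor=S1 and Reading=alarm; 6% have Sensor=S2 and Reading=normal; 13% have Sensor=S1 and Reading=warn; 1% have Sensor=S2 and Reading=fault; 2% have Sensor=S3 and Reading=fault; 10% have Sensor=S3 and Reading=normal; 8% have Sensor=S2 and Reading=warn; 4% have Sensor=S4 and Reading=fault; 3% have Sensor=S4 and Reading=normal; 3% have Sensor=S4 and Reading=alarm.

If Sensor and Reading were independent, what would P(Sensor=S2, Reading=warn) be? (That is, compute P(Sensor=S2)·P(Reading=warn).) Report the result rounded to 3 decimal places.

0.089

P(Sensor=S2) = 0.06 + 0.08 + 0.09 + 0.01 = 0.24.
P(Reading=warn) = 0.13 + 0.08 + 0.07 + 0.09 = 0.37.
Product: 0.24 × 0.37 = 0.089.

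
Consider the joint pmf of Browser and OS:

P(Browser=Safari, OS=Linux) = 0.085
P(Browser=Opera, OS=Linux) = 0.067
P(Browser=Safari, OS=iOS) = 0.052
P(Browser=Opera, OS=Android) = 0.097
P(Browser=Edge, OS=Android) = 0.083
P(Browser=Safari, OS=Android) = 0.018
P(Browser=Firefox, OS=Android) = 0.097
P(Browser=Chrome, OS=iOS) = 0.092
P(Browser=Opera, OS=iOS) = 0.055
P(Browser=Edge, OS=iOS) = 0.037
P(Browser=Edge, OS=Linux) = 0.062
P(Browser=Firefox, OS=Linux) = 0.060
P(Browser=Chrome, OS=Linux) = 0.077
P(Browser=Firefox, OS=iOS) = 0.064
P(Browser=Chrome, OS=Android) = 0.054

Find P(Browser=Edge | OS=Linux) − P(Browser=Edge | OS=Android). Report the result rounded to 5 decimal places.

-0.06118

P(OS=Linux) = 0.077 + 0.060 + 0.085 + 0.062 + 0.067 = 0.351; P(Browser=Edge | OS=Linux) = 0.062/0.351 = 0.176638.
P(OS=Android) = 0.054 + 0.097 + 0.018 + 0.083 + 0.097 = 0.349; P(Browser=Edge | OS=Android) = 0.083/0.349 = 0.237822.
Difference = -0.06118.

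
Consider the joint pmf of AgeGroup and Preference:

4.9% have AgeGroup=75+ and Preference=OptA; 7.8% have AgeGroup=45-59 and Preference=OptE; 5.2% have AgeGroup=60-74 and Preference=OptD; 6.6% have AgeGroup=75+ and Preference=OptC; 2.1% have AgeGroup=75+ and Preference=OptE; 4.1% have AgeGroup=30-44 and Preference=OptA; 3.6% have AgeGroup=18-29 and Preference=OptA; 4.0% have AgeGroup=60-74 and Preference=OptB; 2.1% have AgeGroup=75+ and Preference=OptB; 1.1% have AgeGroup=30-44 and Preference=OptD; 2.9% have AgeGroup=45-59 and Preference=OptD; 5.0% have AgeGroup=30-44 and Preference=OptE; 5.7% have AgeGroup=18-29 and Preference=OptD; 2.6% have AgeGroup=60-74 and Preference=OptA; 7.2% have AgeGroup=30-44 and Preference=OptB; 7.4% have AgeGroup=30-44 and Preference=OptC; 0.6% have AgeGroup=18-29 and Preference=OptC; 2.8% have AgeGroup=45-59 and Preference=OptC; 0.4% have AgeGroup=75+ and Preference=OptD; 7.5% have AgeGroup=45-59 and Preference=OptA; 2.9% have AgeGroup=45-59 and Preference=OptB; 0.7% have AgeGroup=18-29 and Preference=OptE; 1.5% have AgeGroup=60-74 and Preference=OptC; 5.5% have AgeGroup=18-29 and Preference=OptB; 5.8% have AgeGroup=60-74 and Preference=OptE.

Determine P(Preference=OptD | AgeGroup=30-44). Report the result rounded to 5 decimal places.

0.04435

P(AgeGroup=30-44) = 0.041 + 0.072 + 0.074 + 0.011 + 0.050 = 0.248.
P(Preference=OptD | AgeGroup=30-44) = 0.011/0.248 = 0.04435.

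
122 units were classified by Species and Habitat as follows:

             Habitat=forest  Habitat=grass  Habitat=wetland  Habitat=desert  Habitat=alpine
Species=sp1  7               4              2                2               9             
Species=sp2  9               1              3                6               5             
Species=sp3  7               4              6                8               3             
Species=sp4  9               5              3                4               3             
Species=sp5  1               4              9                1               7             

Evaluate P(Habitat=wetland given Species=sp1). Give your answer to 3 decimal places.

Total with Species=sp1: 7 + 4 + 2 + 2 + 9 = 24.
P(Habitat=wetland | Species=sp1) = 2/24 = 0.083.

0.083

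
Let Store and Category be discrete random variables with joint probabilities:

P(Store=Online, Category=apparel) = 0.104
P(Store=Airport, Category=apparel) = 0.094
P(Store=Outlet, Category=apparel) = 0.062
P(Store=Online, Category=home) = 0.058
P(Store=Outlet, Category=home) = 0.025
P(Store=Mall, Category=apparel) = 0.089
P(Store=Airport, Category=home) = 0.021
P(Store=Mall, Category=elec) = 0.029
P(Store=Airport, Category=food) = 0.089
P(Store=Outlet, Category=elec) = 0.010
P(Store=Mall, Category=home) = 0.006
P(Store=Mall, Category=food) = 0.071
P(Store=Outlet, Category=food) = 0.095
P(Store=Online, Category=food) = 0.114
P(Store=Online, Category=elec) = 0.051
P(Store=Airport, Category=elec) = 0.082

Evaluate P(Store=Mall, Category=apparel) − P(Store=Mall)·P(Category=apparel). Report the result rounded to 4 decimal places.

P(Store=Mall) = 0.071 + 0.089 + 0.029 + 0.006 = 0.195.
P(Category=apparel) = 0.089 + 0.094 + 0.062 + 0.104 = 0.349.
P(Store=Mall, Category=apparel) − P(Store=Mall)P(Category=apparel) = 0.089 − 0.195×0.349 = 0.0209.

0.0209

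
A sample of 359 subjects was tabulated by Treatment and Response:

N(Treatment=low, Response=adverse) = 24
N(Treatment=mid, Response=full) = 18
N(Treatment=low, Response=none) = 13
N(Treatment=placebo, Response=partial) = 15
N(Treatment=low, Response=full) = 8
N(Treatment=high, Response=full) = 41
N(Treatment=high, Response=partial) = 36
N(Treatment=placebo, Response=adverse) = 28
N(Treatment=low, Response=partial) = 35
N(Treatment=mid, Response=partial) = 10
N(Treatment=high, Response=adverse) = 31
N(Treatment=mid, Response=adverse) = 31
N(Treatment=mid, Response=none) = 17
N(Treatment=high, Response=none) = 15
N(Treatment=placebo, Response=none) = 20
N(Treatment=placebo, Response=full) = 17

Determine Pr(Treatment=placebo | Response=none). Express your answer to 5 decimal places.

Total with Response=none: 20 + 13 + 17 + 15 = 65.
P(Treatment=placebo | Response=none) = 20/65 = 0.30769.

0.30769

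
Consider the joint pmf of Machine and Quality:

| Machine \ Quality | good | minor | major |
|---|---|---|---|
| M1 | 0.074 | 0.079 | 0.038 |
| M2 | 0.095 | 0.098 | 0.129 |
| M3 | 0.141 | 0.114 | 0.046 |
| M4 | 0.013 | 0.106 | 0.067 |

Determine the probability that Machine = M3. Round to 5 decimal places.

0.30100

P(Machine=M3) = 0.141 + 0.114 + 0.046 = 0.301.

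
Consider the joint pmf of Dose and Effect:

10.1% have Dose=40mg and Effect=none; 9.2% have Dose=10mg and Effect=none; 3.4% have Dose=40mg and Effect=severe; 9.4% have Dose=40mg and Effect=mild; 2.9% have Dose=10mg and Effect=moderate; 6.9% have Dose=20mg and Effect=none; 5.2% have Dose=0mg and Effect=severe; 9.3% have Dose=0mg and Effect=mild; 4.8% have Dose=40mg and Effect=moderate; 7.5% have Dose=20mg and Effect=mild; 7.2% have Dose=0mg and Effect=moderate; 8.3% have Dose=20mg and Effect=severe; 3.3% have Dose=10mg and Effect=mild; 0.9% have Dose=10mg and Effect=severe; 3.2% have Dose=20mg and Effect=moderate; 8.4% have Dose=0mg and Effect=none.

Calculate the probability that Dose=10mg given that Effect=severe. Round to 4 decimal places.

P(Effect=severe) = 0.052 + 0.009 + 0.083 + 0.034 = 0.178.
P(Dose=10mg | Effect=severe) = 0.009/0.178 = 0.0506.

0.0506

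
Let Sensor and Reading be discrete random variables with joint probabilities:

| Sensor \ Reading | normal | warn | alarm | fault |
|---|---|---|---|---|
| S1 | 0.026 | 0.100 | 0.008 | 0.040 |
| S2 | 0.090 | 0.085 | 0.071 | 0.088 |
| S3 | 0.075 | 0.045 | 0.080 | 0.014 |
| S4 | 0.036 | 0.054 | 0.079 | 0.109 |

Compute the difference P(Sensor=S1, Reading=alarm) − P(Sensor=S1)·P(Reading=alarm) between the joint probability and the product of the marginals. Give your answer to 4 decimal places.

P(Sensor=S1) = 0.026 + 0.100 + 0.008 + 0.040 = 0.174.
P(Reading=alarm) = 0.008 + 0.071 + 0.080 + 0.079 = 0.238.
P(Sensor=S1, Reading=alarm) − P(Sensor=S1)P(Reading=alarm) = 0.008 − 0.174×0.238 = -0.0334.

-0.0334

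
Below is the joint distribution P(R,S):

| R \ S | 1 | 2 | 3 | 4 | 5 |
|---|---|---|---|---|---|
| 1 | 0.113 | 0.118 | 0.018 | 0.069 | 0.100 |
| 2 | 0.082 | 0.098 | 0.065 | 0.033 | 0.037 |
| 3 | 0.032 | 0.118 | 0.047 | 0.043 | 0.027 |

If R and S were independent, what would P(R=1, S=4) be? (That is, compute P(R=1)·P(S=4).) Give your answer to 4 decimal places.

0.0606

P(R=1) = 0.113 + 0.118 + 0.018 + 0.069 + 0.100 = 0.418.
P(S=4) = 0.069 + 0.033 + 0.043 = 0.145.
Product: 0.418 × 0.145 = 0.0606.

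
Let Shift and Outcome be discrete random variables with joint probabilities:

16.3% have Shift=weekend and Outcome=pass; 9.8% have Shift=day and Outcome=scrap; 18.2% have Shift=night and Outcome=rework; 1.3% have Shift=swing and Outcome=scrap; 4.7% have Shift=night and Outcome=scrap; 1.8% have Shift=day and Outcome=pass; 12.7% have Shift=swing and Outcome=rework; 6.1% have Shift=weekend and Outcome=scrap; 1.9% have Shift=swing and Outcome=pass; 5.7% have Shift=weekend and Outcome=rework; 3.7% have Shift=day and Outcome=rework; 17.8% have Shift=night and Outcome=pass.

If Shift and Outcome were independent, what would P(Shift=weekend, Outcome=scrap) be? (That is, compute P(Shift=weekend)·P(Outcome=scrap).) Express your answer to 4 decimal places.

0.0615

P(Shift=weekend) = 0.163 + 0.057 + 0.061 = 0.281.
P(Outcome=scrap) = 0.098 + 0.013 + 0.047 + 0.061 = 0.219.
Product: 0.281 × 0.219 = 0.0615.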